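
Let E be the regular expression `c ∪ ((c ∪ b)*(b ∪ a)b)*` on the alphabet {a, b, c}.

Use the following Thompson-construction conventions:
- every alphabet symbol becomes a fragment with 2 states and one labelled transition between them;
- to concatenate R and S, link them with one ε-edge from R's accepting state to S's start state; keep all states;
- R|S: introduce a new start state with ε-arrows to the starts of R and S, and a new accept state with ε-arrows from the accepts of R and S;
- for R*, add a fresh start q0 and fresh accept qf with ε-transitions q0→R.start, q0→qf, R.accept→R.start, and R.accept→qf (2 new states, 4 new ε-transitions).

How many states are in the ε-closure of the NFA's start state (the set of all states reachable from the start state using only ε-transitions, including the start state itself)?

13

Let C(F) = |ε-closure(F.start)| within fragment F, and note whether F accepts ε. Symbol fragments have C = 1 and do not accept ε. Then:
  c ∪ b : C = 1 + 1 + 1 = 3 (the new accept is not ε-reachable since no branch accepts ε)
  (c ∪ b)* : the star's fresh start ε-reaches both the body's start and the fresh accept: C = 2 + 3 = 5
  b ∪ a : new start ε-reaches every alternative's start; none of them accept ε, so the new accept is not reached: C = 1 + 1 + 1 = 3
  (c ∪ b)*(b ∪ a)b : the left operand accepts ε, so the closure extends into the next operand (via the concat ε-link); C = 5 + 3 = 8
  ((c ∪ b)*(b ∪ a)b)* : the star's fresh start ε-reaches both the body's start and the fresh accept: C = 2 + 8 = 10
  c ∪ ((c ∪ b)*(b ∪ a)b)* : new start ε-reaches every alternative's start; at least one alternative accepts ε, so the union's new accept is reached too: C = 1 + 1 + 10 + 1 = 13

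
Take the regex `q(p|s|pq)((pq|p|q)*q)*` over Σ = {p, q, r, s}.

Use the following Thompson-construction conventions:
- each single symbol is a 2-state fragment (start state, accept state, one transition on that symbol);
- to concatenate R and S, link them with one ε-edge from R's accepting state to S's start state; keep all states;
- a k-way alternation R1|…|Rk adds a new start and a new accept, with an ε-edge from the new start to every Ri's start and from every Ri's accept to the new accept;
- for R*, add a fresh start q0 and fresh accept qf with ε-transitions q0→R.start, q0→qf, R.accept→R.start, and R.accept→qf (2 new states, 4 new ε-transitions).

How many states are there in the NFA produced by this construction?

28

Bottom-up over the parse tree:
Each of the 10 symbol leaves contributes a 2-state fragment.
  pq — 4 states
  p|s|pq — 10 states
  pq — 4 states
  pq|p|q — 10 states
  (pq|p|q)* — 12 states
  (pq|p|q)*q — 14 states
  ((pq|p|q)*q)* — 16 states
  q(p|s|pq)((pq|p|q)*q)* — 28 states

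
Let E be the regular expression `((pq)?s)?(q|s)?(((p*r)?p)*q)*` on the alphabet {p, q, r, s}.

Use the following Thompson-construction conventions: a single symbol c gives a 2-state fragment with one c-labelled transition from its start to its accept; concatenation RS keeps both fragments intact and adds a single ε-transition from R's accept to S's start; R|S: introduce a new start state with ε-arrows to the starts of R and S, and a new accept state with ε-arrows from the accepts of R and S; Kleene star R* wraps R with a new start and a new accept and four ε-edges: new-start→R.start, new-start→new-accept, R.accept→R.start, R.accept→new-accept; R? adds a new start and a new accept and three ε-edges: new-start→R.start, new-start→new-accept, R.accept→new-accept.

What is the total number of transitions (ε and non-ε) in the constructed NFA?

Building bottom-up:
Each of the 9 symbol leaves contributes 1 transition (1 symbol, 0 ε).
  pq = 3 transitions (2 symbol, 1 ε)
  (pq)? = 6 transitions (2 symbol, 4 ε)
  (pq)?s = 8 transitions (3 symbol, 5 ε)
  ((pq)?s)? = 11 transitions (3 symbol, 8 ε)
  q|s = 6 transitions (2 symbol, 4 ε)
  (q|s)? = 9 transitions (2 symbol, 7 ε)
  p* = 5 transitions (1 symbol, 4 ε)
  p*r = 7 transitions (2 symbol, 5 ε)
  (p*r)? = 10 transitions (2 symbol, 8 ε)
  (p*r)?p = 12 transitions (3 symbol, 9 ε)
  ((p*r)?p)* = 16 transitions (3 symbol, 13 ε)
  ((p*r)?p)*q = 18 transitions (4 symbol, 14 ε)
  (((p*r)?p)*q)* = 22 transitions (4 symbol, 18 ε)
  ((pq)?s)?(q|s)?(((p*r)?p)*q)* = 44 transitions (9 symbol, 35 ε)

44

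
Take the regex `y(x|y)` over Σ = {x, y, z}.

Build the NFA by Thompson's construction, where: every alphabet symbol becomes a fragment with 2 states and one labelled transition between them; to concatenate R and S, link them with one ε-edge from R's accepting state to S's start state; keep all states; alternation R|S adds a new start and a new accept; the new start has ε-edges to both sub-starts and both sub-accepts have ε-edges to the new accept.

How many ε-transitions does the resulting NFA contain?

5

By structural recursion:
Each of the 3 symbol leaves contributes 0 ε-transitions.
  x|y — 4 ε-transitions
  y(x|y) — 5 ε-transitions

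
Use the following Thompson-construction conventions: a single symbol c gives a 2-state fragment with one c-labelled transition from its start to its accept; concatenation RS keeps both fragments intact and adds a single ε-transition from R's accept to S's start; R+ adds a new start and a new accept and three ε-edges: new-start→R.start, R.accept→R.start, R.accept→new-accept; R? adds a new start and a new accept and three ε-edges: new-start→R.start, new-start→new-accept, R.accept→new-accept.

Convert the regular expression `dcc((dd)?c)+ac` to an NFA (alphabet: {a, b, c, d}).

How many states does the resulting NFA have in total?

20

Bottom-up over the parse tree:
Each of the 8 symbol leaves contributes a 2-state fragment.
  dd = 4 states
  (dd)? = 6 states
  (dd)?c = 8 states
  ((dd)?c)+ = 10 states
  dcc((dd)?c)+ac = 20 states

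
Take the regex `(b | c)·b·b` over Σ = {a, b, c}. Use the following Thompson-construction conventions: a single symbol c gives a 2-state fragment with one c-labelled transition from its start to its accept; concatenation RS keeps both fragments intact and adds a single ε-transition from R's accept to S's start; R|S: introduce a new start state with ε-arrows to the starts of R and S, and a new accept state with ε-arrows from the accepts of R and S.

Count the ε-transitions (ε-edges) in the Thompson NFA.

Bottom-up over the parse tree:
Each of the 4 symbol leaves contributes 0 ε-transitions.
  b | c = 4 ε-transitions
  (b | c)·b·b = 6 ε-transitions

6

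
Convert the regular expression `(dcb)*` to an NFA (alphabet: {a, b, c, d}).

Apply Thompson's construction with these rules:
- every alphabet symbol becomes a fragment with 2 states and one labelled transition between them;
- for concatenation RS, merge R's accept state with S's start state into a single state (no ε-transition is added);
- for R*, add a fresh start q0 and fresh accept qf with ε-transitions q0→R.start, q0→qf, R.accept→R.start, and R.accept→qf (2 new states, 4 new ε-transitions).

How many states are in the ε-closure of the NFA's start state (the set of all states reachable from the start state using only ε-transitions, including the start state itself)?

3

Compute the ε-closure size of each fragment's start state recursively; a symbol fragment's start has no outgoing ε-edge, so its closure is just itself (size 1).
  dcb → C equals the left operand's closure size = 1 (its accept is not ε-reachable, so the closure stops there)
  (dcb)* → C = 1 (new start) + 1 (body) + 1 (new accept) = 3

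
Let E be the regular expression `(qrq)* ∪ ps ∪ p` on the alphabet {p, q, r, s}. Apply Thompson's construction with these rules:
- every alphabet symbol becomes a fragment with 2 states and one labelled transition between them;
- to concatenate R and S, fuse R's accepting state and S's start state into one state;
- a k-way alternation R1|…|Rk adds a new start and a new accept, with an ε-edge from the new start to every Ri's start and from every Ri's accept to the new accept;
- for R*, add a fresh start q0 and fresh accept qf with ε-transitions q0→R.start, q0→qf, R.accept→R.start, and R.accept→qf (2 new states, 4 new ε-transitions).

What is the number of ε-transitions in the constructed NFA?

10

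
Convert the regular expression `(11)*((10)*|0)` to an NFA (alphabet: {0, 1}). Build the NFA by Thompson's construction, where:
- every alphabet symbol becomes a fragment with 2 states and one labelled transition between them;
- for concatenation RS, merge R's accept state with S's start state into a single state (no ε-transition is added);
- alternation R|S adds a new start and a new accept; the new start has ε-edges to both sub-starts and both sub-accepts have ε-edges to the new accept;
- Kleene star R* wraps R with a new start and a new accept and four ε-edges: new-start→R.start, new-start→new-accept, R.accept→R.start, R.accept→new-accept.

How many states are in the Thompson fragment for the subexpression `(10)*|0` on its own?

9

Fragment for `(10)*|0`:
Each of the 3 symbol leaves contributes a 2-state fragment.
  10 = 3 states
  (10)* = 5 states
  (10)*|0 = 9 states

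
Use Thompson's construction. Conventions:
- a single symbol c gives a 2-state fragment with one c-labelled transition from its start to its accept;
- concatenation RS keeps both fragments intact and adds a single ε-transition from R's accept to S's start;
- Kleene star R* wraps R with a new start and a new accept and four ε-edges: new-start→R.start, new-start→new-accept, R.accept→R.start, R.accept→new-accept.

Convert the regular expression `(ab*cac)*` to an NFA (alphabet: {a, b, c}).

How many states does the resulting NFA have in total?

Building bottom-up:
Each of the 5 symbol leaves contributes a 2-state fragment.
  b* — 4 states
  ab*cac — 12 states
  (ab*cac)* — 14 states

14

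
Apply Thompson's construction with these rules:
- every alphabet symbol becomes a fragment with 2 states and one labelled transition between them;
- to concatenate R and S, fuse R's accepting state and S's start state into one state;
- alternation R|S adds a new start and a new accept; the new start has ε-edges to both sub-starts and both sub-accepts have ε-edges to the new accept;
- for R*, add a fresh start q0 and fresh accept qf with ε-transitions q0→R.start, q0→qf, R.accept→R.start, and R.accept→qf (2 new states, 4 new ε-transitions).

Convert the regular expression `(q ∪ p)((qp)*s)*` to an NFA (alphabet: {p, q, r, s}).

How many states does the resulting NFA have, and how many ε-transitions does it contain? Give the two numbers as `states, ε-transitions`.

By structural recursion:
Each of the 5 symbol leaves contributes 2 states and 0 ε-transitions.
  q ∪ p : 6 states, 4 ε-transitions
  qp : 3 states, 0 ε-transitions
  (qp)* : 5 states, 4 ε-transitions
  (qp)*s : 6 states, 4 ε-transitions
  ((qp)*s)* : 8 states, 8 ε-transitions
  (q ∪ p)((qp)*s)* : 13 states, 12 ε-transitions

13, 12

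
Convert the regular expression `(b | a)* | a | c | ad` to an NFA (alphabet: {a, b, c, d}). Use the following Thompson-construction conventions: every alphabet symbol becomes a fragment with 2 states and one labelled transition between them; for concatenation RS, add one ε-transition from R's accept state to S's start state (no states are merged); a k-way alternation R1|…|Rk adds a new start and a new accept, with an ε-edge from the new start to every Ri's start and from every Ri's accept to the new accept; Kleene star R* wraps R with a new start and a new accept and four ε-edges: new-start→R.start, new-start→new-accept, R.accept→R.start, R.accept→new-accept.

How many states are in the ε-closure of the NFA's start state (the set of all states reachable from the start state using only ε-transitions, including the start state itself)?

Compute the ε-closure size of each fragment's start state recursively; a symbol fragment's start has no outgoing ε-edge, so its closure is just itself (size 1).
  b | a — new start ε-reaches every alternative's start; none of them accept ε, so the new accept is not reached: C = 1 + 1 + 1 = 3
  (b | a)* — new start has ε-edges to the inner start and to the new accept, so C = 2 + 3 = 5
  ad — C equals the left operand's closure size = 1 (its accept is not ε-reachable, so the closure stops there)
  (b | a)* | a | c | ad — new start ε-reaches every alternative's start; at least one alternative accepts ε, so the union's new accept is reached too: C = 1 + 5 + 1 + 1 + 1 + 1 = 10

10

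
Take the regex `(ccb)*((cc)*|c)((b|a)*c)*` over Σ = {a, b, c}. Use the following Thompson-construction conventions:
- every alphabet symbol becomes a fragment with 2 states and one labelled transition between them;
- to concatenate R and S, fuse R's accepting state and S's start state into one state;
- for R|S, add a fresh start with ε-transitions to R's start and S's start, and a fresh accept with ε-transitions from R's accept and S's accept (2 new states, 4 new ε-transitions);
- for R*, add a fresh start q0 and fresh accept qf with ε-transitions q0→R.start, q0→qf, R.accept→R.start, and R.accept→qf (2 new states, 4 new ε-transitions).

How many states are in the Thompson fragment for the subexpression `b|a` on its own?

6

Fragment for `b|a`:
Each of the 2 symbol leaves contributes a 2-state fragment.
  b|a → 6 states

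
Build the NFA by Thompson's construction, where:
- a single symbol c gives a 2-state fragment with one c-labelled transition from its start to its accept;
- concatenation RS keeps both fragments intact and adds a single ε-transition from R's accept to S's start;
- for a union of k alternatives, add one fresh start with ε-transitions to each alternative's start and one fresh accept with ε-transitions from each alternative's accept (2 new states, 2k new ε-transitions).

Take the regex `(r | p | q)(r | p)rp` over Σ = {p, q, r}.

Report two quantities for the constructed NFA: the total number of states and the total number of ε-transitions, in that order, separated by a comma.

18, 13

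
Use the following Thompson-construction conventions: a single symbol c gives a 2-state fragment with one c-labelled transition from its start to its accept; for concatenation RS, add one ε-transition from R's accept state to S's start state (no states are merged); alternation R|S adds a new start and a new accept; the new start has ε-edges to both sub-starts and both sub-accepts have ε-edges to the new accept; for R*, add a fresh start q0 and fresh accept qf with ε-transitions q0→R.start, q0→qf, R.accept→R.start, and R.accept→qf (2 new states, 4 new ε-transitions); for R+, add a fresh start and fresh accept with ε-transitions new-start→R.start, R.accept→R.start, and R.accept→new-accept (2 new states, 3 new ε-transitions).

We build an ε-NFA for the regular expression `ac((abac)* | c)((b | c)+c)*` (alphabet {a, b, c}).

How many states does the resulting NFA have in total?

30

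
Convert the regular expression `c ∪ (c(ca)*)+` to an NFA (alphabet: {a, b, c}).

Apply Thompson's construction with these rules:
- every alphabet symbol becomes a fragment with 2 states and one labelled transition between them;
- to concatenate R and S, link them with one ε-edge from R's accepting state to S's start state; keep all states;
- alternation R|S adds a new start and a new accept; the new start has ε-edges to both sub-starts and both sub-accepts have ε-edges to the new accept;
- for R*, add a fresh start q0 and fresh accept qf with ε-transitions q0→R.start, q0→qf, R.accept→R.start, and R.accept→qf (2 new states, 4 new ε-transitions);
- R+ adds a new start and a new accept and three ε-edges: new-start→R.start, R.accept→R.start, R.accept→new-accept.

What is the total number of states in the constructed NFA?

14

Per subexpression:
Each of the 4 symbol leaves contributes a 2-state fragment.
  ca → 4 states
  (ca)* → 6 states
  c(ca)* → 8 states
  (c(ca)*)+ → 10 states
  c ∪ (c(ca)*)+ → 14 states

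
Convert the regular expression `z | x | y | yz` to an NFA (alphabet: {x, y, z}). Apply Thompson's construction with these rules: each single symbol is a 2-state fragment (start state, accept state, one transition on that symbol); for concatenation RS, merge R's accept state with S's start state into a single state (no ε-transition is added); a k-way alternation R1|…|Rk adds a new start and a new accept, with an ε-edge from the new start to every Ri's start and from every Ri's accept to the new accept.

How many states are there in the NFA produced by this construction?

Recursing over subexpressions:
Each of the 5 symbol leaves contributes a 2-state fragment.
  yz — 3 states
  z | x | y | yz — 11 states

11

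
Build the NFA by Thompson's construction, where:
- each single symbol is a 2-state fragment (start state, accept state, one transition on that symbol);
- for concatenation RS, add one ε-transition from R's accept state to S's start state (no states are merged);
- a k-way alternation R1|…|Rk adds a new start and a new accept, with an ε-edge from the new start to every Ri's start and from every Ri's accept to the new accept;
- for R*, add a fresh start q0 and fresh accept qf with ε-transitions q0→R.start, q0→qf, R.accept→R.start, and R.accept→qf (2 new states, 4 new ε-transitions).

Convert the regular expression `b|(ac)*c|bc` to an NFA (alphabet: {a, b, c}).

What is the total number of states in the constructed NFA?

Recursing over subexpressions:
Each of the 6 symbol leaves contributes a 2-state fragment.
  ac → 4 states
  (ac)* → 6 states
  (ac)*c → 8 states
  bc → 4 states
  b|(ac)*c|bc → 16 states

16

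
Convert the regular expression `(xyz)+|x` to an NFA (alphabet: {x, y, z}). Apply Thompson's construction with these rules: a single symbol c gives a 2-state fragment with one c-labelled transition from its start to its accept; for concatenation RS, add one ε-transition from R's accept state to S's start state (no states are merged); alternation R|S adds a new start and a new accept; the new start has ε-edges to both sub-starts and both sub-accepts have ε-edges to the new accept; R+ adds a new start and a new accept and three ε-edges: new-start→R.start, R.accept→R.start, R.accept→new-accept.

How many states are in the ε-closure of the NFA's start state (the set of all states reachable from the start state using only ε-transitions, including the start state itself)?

Let C(F) = |ε-closure(F.start)| within fragment F, and note whether F accepts ε. Symbol fragments have C = 1 and do not accept ε. Then:
  xyz → same as the first factor's closure: C = 1
  (xyz)+ → new start ε-reaches only the body's start; the new accept needs a symbol first: C = 1 + 1 = 2
  (xyz)+|x → new start ε-reaches every alternative's start; none of them accept ε, so the new accept is not reached: C = 1 + 2 + 1 = 4

4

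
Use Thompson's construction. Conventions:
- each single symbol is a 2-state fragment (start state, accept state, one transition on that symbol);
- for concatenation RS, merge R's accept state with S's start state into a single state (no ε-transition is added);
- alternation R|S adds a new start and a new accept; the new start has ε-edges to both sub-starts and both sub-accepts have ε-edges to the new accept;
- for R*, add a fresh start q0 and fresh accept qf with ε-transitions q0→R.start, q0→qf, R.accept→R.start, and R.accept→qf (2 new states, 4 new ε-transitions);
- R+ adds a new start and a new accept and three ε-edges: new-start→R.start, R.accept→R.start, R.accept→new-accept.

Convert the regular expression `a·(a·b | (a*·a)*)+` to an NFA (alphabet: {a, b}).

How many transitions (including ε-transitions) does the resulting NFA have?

20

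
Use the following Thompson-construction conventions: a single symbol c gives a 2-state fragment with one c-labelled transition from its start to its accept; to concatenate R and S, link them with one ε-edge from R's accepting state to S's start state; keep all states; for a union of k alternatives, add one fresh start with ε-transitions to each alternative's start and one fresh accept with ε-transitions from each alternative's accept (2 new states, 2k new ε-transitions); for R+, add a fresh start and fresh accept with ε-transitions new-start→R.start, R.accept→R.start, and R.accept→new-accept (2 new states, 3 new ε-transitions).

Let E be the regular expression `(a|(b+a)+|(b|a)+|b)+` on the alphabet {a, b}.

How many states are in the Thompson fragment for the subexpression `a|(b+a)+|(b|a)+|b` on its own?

Fragment for `a|(b+a)+|(b|a)+|b`:
Each of the 6 symbol leaves contributes a 2-state fragment.
  b+ : 4 states
  b+a : 6 states
  (b+a)+ : 8 states
  b|a : 6 states
  (b|a)+ : 8 states
  a|(b+a)+|(b|a)+|b : 22 states

22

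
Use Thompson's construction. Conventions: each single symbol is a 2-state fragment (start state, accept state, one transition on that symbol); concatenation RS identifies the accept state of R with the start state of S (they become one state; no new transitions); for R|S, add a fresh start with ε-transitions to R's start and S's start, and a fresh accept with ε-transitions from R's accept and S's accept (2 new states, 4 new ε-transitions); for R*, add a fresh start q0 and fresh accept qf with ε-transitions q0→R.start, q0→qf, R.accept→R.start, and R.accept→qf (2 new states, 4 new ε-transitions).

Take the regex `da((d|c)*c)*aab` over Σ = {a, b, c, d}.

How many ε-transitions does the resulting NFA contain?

Building bottom-up:
Each of the 8 symbol leaves contributes 0 ε-transitions.
  d|c : 4 ε-transitions
  (d|c)* : 8 ε-transitions
  (d|c)*c : 8 ε-transitions
  ((d|c)*c)* : 12 ε-transitions
  da((d|c)*c)*aab : 12 ε-transitions

12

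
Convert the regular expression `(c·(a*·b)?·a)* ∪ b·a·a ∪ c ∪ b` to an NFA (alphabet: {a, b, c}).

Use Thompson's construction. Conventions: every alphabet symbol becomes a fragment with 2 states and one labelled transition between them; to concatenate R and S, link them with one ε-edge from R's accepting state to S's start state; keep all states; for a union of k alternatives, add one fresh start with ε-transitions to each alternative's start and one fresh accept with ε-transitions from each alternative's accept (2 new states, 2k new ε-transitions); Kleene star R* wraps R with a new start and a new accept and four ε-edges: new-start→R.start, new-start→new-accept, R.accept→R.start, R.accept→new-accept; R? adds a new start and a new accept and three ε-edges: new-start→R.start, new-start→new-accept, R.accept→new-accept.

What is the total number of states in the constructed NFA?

26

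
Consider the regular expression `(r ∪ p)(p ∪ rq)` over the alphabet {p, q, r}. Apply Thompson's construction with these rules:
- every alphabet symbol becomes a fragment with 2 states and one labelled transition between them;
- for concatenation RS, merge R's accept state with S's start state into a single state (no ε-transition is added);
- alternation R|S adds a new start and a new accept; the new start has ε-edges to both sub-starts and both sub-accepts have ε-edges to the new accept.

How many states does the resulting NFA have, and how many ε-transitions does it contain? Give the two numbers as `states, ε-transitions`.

12, 8

Per subexpression:
Each of the 5 symbol leaves contributes 2 states and 0 ε-transitions.
  r ∪ p → 6 states, 4 ε-transitions
  rq → 3 states, 0 ε-transitions
  p ∪ rq → 7 states, 4 ε-transitions
  (r ∪ p)(p ∪ rq) → 12 states, 8 ε-transitions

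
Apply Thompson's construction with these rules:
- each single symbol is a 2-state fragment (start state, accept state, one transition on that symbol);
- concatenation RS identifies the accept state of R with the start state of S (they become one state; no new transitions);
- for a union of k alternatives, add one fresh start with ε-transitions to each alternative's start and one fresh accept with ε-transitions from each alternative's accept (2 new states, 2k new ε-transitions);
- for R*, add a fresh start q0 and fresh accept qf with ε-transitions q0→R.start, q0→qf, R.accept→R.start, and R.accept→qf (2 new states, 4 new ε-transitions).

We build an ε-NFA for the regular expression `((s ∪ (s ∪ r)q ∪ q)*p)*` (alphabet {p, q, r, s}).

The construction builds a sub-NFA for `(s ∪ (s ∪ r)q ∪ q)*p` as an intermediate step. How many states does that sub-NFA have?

16

Fragment for `(s ∪ (s ∪ r)q ∪ q)*p`:
Each of the 6 symbol leaves contributes a 2-state fragment.
  s ∪ r = 6 states
  (s ∪ r)q = 7 states
  s ∪ (s ∪ r)q ∪ q = 13 states
  (s ∪ (s ∪ r)q ∪ q)* = 15 states
  (s ∪ (s ∪ r)q ∪ q)*p = 16 states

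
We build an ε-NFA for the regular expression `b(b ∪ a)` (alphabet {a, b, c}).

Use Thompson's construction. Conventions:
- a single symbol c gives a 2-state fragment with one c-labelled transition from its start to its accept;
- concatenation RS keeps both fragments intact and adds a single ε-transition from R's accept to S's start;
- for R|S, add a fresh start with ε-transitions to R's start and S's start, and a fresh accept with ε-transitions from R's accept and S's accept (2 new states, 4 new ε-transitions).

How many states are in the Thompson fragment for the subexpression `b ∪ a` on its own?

6

Fragment for `b ∪ a`:
Each of the 2 symbol leaves contributes a 2-state fragment.
  b ∪ a = 6 states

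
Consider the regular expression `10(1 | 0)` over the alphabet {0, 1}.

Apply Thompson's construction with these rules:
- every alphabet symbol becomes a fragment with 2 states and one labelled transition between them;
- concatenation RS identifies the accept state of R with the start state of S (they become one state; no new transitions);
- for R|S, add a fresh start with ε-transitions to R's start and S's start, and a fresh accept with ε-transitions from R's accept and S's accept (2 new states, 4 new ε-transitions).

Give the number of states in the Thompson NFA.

Bottom-up over the parse tree:
Each of the 4 symbol leaves contributes a 2-state fragment.
  1 | 0 : 6 states
  10(1 | 0) : 8 states

8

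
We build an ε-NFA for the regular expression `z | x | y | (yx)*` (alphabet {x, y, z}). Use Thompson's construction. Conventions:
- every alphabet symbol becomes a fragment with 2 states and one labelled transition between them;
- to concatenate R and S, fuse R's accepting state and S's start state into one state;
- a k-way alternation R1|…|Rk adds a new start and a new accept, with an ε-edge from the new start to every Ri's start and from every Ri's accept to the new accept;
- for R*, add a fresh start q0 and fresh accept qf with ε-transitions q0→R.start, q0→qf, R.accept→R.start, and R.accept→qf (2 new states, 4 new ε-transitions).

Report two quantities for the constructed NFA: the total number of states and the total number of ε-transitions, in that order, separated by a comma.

13, 12

Bottom-up over the parse tree:
Each of the 5 symbol leaves contributes 2 states and 0 ε-transitions.
  yx : 3 states, 0 ε-transitions
  (yx)* : 5 states, 4 ε-transitions
  z | x | y | (yx)* : 13 states, 12 ε-transitions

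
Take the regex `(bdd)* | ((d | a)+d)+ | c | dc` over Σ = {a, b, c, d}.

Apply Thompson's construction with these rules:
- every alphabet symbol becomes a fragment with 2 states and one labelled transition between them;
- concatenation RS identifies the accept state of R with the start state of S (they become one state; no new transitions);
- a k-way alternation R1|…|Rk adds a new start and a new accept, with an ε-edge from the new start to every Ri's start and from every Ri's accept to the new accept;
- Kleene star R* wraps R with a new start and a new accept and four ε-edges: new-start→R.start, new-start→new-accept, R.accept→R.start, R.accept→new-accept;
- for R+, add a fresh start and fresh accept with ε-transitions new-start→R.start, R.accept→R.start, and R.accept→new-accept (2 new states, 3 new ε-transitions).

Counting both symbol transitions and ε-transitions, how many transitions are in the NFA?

31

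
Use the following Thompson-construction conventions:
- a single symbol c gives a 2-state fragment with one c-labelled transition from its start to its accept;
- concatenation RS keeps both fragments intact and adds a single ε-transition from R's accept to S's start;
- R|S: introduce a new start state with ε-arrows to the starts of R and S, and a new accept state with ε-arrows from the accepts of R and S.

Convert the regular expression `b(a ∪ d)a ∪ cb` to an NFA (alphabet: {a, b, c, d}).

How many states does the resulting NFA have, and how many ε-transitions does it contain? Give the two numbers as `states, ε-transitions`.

Building bottom-up:
Each of the 6 symbol leaves contributes 2 states and 0 ε-transitions.
  a ∪ d = 6 states, 4 ε-transitions
  b(a ∪ d)a = 10 states, 6 ε-transitions
  cb = 4 states, 1 ε-transition
  b(a ∪ d)a ∪ cb = 16 states, 11 ε-transitions

16, 11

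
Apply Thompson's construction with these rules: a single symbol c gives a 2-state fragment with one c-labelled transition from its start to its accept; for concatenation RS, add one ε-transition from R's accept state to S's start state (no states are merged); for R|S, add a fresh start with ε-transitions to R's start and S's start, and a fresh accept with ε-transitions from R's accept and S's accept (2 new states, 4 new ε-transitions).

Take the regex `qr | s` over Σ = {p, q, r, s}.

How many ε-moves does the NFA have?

5

Per subexpression:
Each of the 3 symbol leaves contributes 0 ε-transitions.
  qr : 1 ε-transition
  qr | s : 5 ε-transitions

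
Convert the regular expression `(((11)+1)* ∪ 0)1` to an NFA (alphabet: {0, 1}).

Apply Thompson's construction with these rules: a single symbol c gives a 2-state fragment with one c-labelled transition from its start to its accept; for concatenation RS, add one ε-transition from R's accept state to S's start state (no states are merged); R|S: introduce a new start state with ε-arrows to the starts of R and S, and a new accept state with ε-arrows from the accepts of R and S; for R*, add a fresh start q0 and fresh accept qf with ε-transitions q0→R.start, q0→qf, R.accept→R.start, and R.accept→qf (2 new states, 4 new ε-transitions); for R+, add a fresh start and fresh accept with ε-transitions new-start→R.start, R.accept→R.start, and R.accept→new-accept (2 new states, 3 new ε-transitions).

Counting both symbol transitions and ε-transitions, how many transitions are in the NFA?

19

Recursing over subexpressions:
Each of the 5 symbol leaves contributes 1 transition (1 symbol, 0 ε).
  11 : 3 transitions (2 symbol, 1 ε)
  (11)+ : 6 transitions (2 symbol, 4 ε)
  (11)+1 : 8 transitions (3 symbol, 5 ε)
  ((11)+1)* : 12 transitions (3 symbol, 9 ε)
  ((11)+1)* ∪ 0 : 17 transitions (4 symbol, 13 ε)
  (((11)+1)* ∪ 0)1 : 19 transitions (5 symbol, 14 ε)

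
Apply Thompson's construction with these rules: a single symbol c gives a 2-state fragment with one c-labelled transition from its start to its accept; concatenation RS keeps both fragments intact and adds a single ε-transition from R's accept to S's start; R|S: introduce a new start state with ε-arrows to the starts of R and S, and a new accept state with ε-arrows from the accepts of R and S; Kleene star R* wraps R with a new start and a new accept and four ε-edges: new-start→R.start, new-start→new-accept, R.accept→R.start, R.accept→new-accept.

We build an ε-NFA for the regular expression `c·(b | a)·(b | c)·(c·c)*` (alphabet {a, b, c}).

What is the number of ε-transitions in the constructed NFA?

Per subexpression:
Each of the 7 symbol leaves contributes 0 ε-transitions.
  b | a — 4 ε-transitions
  b | c — 4 ε-transitions
  c·c — 1 ε-transition
  (c·c)* — 5 ε-transitions
  c·(b | a)·(b | c)·(c·c)* — 16 ε-transitions

16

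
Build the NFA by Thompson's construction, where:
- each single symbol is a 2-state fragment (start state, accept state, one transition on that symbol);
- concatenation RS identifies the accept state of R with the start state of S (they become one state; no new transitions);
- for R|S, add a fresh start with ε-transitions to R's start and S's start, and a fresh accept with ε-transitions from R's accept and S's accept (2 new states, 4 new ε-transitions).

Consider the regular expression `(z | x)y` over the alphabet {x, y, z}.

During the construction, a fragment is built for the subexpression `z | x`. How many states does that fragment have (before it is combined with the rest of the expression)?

Fragment for `z | x`:
Each of the 2 symbol leaves contributes a 2-state fragment.
  z | x → 6 states

6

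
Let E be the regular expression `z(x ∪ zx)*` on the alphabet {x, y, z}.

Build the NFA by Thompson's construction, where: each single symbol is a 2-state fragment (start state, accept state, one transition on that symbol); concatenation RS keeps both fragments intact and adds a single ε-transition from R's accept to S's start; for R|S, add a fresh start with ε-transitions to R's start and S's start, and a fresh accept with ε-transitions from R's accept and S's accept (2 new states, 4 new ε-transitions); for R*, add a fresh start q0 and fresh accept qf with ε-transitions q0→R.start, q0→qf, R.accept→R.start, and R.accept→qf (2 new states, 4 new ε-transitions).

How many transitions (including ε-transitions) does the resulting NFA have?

14

Bottom-up over the parse tree:
Each of the 4 symbol leaves contributes 1 transition (1 symbol, 0 ε).
  zx = 3 transitions (2 symbol, 1 ε)
  x ∪ zx = 8 transitions (3 symbol, 5 ε)
  (x ∪ zx)* = 12 transitions (3 symbol, 9 ε)
  z(x ∪ zx)* = 14 transitions (4 symbol, 10 ε)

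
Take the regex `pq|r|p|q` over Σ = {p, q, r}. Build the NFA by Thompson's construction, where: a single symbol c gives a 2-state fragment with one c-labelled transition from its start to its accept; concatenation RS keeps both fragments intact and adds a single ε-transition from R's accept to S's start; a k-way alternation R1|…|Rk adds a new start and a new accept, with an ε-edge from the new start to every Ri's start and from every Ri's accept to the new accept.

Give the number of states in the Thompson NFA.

Building bottom-up:
Each of the 5 symbol leaves contributes a 2-state fragment.
  pq — 4 states
  pq|r|p|q — 12 states

12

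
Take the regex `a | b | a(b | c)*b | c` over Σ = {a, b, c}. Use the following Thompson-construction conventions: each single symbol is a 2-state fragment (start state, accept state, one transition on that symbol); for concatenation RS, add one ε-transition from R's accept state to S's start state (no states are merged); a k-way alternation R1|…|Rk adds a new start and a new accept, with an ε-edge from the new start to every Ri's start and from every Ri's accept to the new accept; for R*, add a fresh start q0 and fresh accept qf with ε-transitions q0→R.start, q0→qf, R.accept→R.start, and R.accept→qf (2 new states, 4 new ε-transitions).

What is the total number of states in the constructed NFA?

20

Per subexpression:
Each of the 7 symbol leaves contributes a 2-state fragment.
  b | c → 6 states
  (b | c)* → 8 states
  a(b | c)*b → 12 states
  a | b | a(b | c)*b | c → 20 states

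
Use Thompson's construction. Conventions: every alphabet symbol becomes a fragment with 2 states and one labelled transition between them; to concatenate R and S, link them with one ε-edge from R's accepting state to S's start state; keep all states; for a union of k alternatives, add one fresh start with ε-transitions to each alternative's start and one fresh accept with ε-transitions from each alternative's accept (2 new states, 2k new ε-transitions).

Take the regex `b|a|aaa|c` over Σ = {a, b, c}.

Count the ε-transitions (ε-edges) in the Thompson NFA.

10

Bottom-up over the parse tree:
Each of the 6 symbol leaves contributes 0 ε-transitions.
  aaa = 2 ε-transitions
  b|a|aaa|c = 10 ε-transitions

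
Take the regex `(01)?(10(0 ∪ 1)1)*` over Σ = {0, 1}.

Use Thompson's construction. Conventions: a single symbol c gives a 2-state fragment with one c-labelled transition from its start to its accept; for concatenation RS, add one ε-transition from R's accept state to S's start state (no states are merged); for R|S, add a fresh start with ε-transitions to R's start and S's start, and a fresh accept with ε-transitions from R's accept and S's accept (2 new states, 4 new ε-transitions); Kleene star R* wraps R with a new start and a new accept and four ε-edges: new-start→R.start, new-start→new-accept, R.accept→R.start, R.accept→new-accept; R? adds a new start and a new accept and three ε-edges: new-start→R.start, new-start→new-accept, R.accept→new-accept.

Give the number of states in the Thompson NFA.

20

Recursing over subexpressions:
Each of the 7 symbol leaves contributes a 2-state fragment.
  01 : 4 states
  (01)? : 6 states
  0 ∪ 1 : 6 states
  10(0 ∪ 1)1 : 12 states
  (10(0 ∪ 1)1)* : 14 states
  (01)?(10(0 ∪ 1)1)* : 20 states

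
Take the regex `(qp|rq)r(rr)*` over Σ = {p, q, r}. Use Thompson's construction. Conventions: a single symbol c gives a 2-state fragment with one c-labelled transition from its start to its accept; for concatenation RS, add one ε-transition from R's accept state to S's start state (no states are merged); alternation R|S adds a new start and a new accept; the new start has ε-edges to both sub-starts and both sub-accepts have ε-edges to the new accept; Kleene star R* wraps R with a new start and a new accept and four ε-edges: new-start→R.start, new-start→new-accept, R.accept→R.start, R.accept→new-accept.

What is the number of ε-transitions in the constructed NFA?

13

Recursing over subexpressions:
Each of the 7 symbol leaves contributes 0 ε-transitions.
  qp : 1 ε-transition
  rq : 1 ε-transition
  qp|rq : 6 ε-transitions
  rr : 1 ε-transition
  (rr)* : 5 ε-transitions
  (qp|rq)r(rr)* : 13 ε-transitions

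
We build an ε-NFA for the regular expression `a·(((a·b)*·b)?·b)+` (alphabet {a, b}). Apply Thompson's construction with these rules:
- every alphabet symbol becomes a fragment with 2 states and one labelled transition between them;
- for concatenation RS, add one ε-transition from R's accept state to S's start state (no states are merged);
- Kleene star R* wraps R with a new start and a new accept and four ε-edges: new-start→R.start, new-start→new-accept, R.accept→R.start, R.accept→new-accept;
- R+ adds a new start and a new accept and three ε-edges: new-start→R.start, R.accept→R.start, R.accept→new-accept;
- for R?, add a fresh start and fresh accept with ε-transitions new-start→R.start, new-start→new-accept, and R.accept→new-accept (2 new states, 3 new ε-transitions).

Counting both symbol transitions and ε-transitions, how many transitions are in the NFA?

Per subexpression:
Each of the 5 symbol leaves contributes 1 transition (1 symbol, 0 ε).
  a·b : 3 transitions (2 symbol, 1 ε)
  (a·b)* : 7 transitions (2 symbol, 5 ε)
  (a·b)*·b : 9 transitions (3 symbol, 6 ε)
  ((a·b)*·b)? : 12 transitions (3 symbol, 9 ε)
  ((a·b)*·b)?·b : 14 transitions (4 symbol, 10 ε)
  (((a·b)*·b)?·b)+ : 17 transitions (4 symbol, 13 ε)
  a·(((a·b)*·b)?·b)+ : 19 transitions (5 symbol, 14 ε)

19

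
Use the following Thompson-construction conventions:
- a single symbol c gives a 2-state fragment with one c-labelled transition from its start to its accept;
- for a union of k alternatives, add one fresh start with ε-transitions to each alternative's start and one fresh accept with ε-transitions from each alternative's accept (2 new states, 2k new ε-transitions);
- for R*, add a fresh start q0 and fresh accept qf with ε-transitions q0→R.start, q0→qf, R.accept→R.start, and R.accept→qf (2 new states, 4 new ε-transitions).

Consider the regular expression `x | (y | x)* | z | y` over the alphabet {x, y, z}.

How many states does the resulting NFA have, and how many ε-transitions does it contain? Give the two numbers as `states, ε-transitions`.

Per subexpression:
Each of the 5 symbol leaves contributes 2 states and 0 ε-transitions.
  y | x — 6 states, 4 ε-transitions
  (y | x)* — 8 states, 8 ε-transitions
  x | (y | x)* | z | y — 16 states, 16 ε-transitions

16, 16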